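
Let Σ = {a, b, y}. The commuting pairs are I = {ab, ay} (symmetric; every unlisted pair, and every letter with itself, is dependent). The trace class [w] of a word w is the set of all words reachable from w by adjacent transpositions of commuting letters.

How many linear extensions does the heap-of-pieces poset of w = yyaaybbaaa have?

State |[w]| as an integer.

#0=y has no predecessor
#1=y depends on [0:y]
#2=a has no predecessor
#3=a depends on [2:a]
#4=y depends on [1:y]
#5=b depends on [4:y]
#6=b depends on [5:b]
#7=a depends on [3:a]
#8=a depends on [7:a]
#9=a depends on [8:a]
sources: [0:y, 2:a]
N(rest) = Σ N(rest − s) over sources s of rest; N(one piece) = 1:
  size 1 → [6]=1  [9]=1
  size 2 → [5,6]=1  [6,9]=2  [8,9]=1
  size 3 → [4,5,6]=1  [5,6,9]=3  [6,8,9]=3  [7,8,9]=1
  size 4 → [1,4,5,6]=1  [3,7,8,9]=1  [4,5,6,9]=4  [5,6,8,9]=6  [6,7,8,9]=4
  size 5 → [0,1,4,5,6]=1  [1,4,5,6,9]=5  [2,3,7,8,9]=1  [3,6,7,8,9]=5  [4,5,6,8,9]=10  [5,6,7,8,9]=10
  size 6 → [0,1,4,5,6,9]=6  [1,4,5,6,8,9]=15  [2,3,6,7,8,9]=6  [3,5,6,7,8,9]=15  [4,5,6,7,8,9]=20
  size 7 → [0,1,4,5,6,8,9]=21  [1,4,5,6,7,8,9]=35  [2,3,5,6,7,8,9]=21  [3,4,5,6,7,8,9]=35
  size 8 → [0,1,4,5,6,7,8,9]=56  [1,3,4,5,6,7,8,9]=70  [2,3,4,5,6,7,8,9]=56
  first=0(y) contributes 126
  first=2(a) contributes 126
|[w]| = 252

252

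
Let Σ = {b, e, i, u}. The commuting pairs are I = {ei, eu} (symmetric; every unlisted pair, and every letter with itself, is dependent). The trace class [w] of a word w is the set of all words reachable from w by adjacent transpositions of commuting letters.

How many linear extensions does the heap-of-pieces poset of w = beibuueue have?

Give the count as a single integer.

piece 0:b — minimal
piece 1:e rests on {0:b}
piece 2:i rests on {0:b}
piece 3:b rests on {1:e, 2:i}
piece 4:u rests on {3:b}
piece 5:u rests on {4:u}
piece 6:e rests on {3:b}
piece 7:u rests on {5:u}
piece 8:e rests on {6:e}
minimal pieces: {0:b}
ways to finish when only these pieces remain (= sum over removing one remaining piece with nothing left below it):
  1 left: {7}→1  {8}→1
  2 left: {5,7}→1  {6,8}→1  {7,8}→2
  3 left: {4,5,7}→1  {5,7,8}→3  {6,7,8}→3
  4 left: {4,5,7,8}→4  {5,6,7,8}→6
  5 left: {4,5,6,7,8}→10
  6 left: {3,4,5,6,7,8}→10
  7 left: {1,3,4,5,6,7,8}→10  {2,3,4,5,6,7,8}→10
  placing 0:b first → 20 extensions

20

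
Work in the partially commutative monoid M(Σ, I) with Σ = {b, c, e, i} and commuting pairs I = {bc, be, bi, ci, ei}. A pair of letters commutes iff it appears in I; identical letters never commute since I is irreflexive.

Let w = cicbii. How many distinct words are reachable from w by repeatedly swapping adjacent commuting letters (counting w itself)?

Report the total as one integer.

60

#0=c has no predecessor
#1=i has no predecessor
#2=c depends on [0:c]
#3=b has no predecessor
#4=i depends on [1:i]
#5=i depends on [4:i]
sources: [0:c, 1:i, 3:b]
N(rest) = Σ N(rest − s) over sources s of rest; N(one piece) = 1:
  size 1 → [2]=1  [3]=1  [5]=1
  size 2 → [0,2]=1  [2,3]=2  [2,5]=2  [3,5]=2  [4,5]=1
  size 3 → [0,2,3]=3  [0,2,5]=3  [1,4,5]=1  [2,3,5]=6  [2,4,5]=3  [3,4,5]=3
  size 4 → [0,2,3,5]=12  [0,2,4,5]=6  [1,2,4,5]=4  [1,3,4,5]=4  [2,3,4,5]=12
  first=0(c) contributes 20
  first=1(i) contributes 30
  first=3(b) contributes 10
|[w]| = 60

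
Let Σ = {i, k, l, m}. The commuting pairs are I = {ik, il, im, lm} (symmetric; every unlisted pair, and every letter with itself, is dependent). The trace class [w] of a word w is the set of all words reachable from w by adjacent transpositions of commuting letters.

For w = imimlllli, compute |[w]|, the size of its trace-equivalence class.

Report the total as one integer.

1260

0(i) covers ∅
1(m) covers ∅
2(i) covers 0:i
3(m) covers 1:m
4(l) covers ∅
5(l) covers 4:l
6(l) covers 5:l
7(l) covers 6:l
8(i) covers 2:i
floor of heap: 0:i, 1:m, 4:l
completions by unplaced set U, small U first (add the entries for U minus each lowest piece of U):
  |U|=1: {3}:1  {7}:1  {8}:1
  |U|=2: {1,3}:1  {2,8}:1  {3,7}:2  {3,8}:2  {6,7}:1  {7,8}:2
  |U|=3: {0,2,8}:1  {1,3,7}:3  {1,3,8}:3  {2,3,8}:3  {2,7,8}:3  {3,6,7}:3  {3,7,8}:6  {5,6,7}:1  {6,7,8}:3
  |U|=4: {0,2,3,8}:4  {0,2,7,8}:4  {1,2,3,8}:6  {1,3,6,7}:6  {1,3,7,8}:12  {2,3,7,8}:12  {2,6,7,8}:6  {3,5,6,7}:4  {3,6,7,8}:12  {4,5,6,7}:1  {5,6,7,8}:4
  |U|=5: {0,1,2,3,8}:10  {0,2,3,7,8}:20  {0,2,6,7,8}:10  {1,2,3,7,8}:30  {1,3,5,6,7}:10  {1,3,6,7,8}:30  {2,3,6,7,8}:30  {2,5,6,7,8}:10  {3,4,5,6,7}:5  {3,5,6,7,8}:20  {4,5,6,7,8}:5
  |U|=6: {0,1,2,3,7,8}:60  {0,2,3,6,7,8}:60  {0,2,5,6,7,8}:20  {1,2,3,6,7,8}:90  {1,3,4,5,6,7}:15  {1,3,5,6,7,8}:60  {2,3,5,6,7,8}:60  {2,4,5,6,7,8}:15  {3,4,5,6,7,8}:30
  |U|=7: {0,1,2,3,6,7,8}:210  {0,2,3,5,6,7,8}:140  {0,2,4,5,6,7,8}:35  {1,2,3,5,6,7,8}:210  {1,3,4,5,6,7,8}:105  {2,3,4,5,6,7,8}:105
  start at 0(i): 420
  start at 1(m): 280
  start at 4(l): 560
sum over floor = 1260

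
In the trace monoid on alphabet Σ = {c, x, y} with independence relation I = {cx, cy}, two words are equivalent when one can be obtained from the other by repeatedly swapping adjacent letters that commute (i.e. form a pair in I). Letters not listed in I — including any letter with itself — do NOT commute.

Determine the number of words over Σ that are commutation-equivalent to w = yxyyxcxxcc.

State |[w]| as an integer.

0(y) covers ∅
1(x) covers 0:y
2(y) covers 1:x
3(y) covers 2:y
4(x) covers 3:y
5(c) covers ∅
6(x) covers 4:x
7(x) covers 6:x
8(c) covers 5:c
9(c) covers 8:c
floor of heap: 0:y, 5:c
completions by unplaced set U, small U first (add the entries for U minus each lowest piece of U):
  |U|=1: {7}:1  {9}:1
  |U|=2: {6,7}:1  {7,9}:2  {8,9}:1
  |U|=3: {4,6,7}:1  {5,8,9}:1  {6,7,9}:3  {7,8,9}:3
  |U|=4: {3,4,6,7}:1  {4,6,7,9}:4  {5,7,8,9}:4  {6,7,8,9}:6
  |U|=5: {2,3,4,6,7}:1  {3,4,6,7,9}:5  {4,6,7,8,9}:10  {5,6,7,8,9}:10
  |U|=6: {1,2,3,4,6,7}:1  {2,3,4,6,7,9}:6  {3,4,6,7,8,9}:15  {4,5,6,7,8,9}:20
  |U|=7: {0,1,2,3,4,6,7}:1  {1,2,3,4,6,7,9}:7  {2,3,4,6,7,8,9}:21  {3,4,5,6,7,8,9}:35
  |U|=8: {0,1,2,3,4,6,7,9}:8  {1,2,3,4,6,7,8,9}:28  {2,3,4,5,6,7,8,9}:56
  start at 0(y): 84
  start at 5(c): 36
sum over floor = 120

120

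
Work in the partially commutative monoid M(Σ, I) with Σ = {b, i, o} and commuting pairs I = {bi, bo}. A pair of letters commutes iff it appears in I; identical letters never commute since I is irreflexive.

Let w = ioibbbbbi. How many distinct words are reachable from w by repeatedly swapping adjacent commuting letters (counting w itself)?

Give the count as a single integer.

drop 0:i onto floor
drop 1:o onto {0:i}
drop 2:i onto {1:o}
drop 3:b onto floor
drop 4:b onto {3:b}
drop 5:b onto {4:b}
drop 6:b onto {5:b}
drop 7:b onto {6:b}
drop 8:i onto {2:i}
ground layer = {0:i, 3:b}
drop-orders for the pieces not yet dropped (sum over which currently-grounded one goes next):
  1 to go: {7} 1  {8} 1
  2 to go: {2,8} 1  {6,7} 1  {7,8} 2
  3 to go: {1,2,8} 1  {2,7,8} 3  {5,6,7} 1  {6,7,8} 3
  4 to go: {0,1,2,8} 1  {1,2,7,8} 4  {2,6,7,8} 6  {4,5,6,7} 1  {5,6,7,8} 4
  5 to go: {0,1,2,7,8} 5  {1,2,6,7,8} 10  {2,5,6,7,8} 10  {3,4,5,6,7} 1  {4,5,6,7,8} 5
  6 to go: {0,1,2,6,7,8} 15  {1,2,5,6,7,8} 20  {2,4,5,6,7,8} 15  {3,4,5,6,7,8} 6
  7 to go: {0,1,2,5,6,7,8} 35  {1,2,4,5,6,7,8} 35  {2,3,4,5,6,7,8} 21
  if 0:i drops first: 56 orders
  if 3:b drops first: 70 orders
heap linearizations: 126

126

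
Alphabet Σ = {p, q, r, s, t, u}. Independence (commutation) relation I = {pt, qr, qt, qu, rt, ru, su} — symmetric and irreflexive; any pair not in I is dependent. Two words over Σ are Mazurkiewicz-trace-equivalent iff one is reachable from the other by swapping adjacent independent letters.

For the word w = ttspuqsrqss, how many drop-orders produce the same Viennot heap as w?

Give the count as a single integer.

#0=t has no predecessor
#1=t depends on [0:t]
#2=s depends on [1:t]
#3=p depends on [2:s]
#4=u depends on [3:p]
#5=q depends on [3:p]
#6=s depends on [5:q]
#7=r depends on [6:s]
#8=q depends on [6:s]
#9=s depends on [7:r, 8:q]
#10=s depends on [9:s]
sources: [0:t]
N(rest) = Σ N(rest − s) over sources s of rest; N(one piece) = 1:
  size 1 → [4]=1  [10]=1
  size 2 → [4,10]=2  [9,10]=1
  size 3 → [4,9,10]=3  [7,9,10]=1  [8,9,10]=1
  size 4 → [4,7,9,10]=4  [4,8,9,10]=4  [7,8,9,10]=2
  size 5 → [4,7,8,9,10]=10  [6,7,8,9,10]=2
  size 6 → [4,6,7,8,9,10]=12  [5,6,7,8,9,10]=2
  size 7 → [4,5,6,7,8,9,10]=14
  size 8 → [3,4,5,6,7,8,9,10]=14
  size 9 → [2,3,4,5,6,7,8,9,10]=14
  first=0(t) contributes 14

14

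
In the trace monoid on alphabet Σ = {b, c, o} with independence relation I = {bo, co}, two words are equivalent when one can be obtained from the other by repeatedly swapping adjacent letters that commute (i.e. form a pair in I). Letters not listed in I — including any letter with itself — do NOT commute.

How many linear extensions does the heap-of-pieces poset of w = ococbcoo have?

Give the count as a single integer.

70

piece 0:o — minimal
piece 1:c — minimal
piece 2:o rests on {0:o}
piece 3:c rests on {1:c}
piece 4:b rests on {3:c}
piece 5:c rests on {4:b}
piece 6:o rests on {2:o}
piece 7:o rests on {6:o}
minimal pieces: {0:o, 1:c}
ways to finish when only these pieces remain (= sum over removing one remaining piece with nothing left below it):
  1 left: {5}→1  {7}→1
  2 left: {4,5}→1  {5,7}→2  {6,7}→1
  3 left: {2,6,7}→1  {3,4,5}→1  {4,5,7}→3  {5,6,7}→3
  4 left: {0,2,6,7}→1  {1,3,4,5}→1  {2,5,6,7}→4  {3,4,5,7}→4  {4,5,6,7}→6
  5 left: {0,2,5,6,7}→5  {1,3,4,5,7}→5  {2,4,5,6,7}→10  {3,4,5,6,7}→10
  6 left: {0,2,4,5,6,7}→15  {1,3,4,5,6,7}→15  {2,3,4,5,6,7}→20
  placing 0:o first → 35 extensions
  placing 1:c first → 35 extensions
total linear extensions = 70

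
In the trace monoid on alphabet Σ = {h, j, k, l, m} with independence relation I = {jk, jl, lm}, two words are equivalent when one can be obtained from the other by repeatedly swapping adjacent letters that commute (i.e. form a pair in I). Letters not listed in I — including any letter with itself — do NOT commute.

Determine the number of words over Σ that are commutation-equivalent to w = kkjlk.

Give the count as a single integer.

#0=k has no predecessor
#1=k depends on [0:k]
#2=j has no predecessor
#3=l depends on [1:k]
#4=k depends on [3:l]
sources: [0:k, 2:j]
N(rest) = Σ N(rest − s) over sources s of rest; N(one piece) = 1:
  size 1 → [2]=1  [4]=1
  size 2 → [2,4]=2  [3,4]=1
  size 3 → [1,3,4]=1  [2,3,4]=3
  first=0(k) contributes 4
  first=2(j) contributes 1
|[w]| = 5

5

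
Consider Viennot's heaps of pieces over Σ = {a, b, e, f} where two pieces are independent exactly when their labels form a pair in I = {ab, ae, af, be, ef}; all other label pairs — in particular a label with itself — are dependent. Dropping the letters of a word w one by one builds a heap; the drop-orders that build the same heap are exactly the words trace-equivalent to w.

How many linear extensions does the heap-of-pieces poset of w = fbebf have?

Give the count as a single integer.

drop 0:f onto floor
drop 1:b onto {0:f}
drop 2:e onto floor
drop 3:b onto {1:b}
drop 4:f onto {3:b}
ground layer = {0:f, 2:e}
drop-orders for the pieces not yet dropped (sum over which currently-grounded one goes next):
  1 to go: {2} 1  {4} 1
  2 to go: {2,4} 2  {3,4} 1
  3 to go: {1,3,4} 1  {2,3,4} 3
  if 0:f drops first: 4 orders
  if 2:e drops first: 1 orders
heap linearizations: 5

5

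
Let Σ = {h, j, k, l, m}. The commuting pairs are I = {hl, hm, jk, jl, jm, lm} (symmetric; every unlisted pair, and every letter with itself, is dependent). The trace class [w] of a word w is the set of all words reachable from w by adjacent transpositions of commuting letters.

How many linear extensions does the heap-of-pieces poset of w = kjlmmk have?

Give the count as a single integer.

18

drop 0:k onto floor
drop 1:j onto floor
drop 2:l onto {0:k}
drop 3:m onto {0:k}
drop 4:m onto {3:m}
drop 5:k onto {2:l, 4:m}
ground layer = {0:k, 1:j}
drop-orders for the pieces not yet dropped (sum over which currently-grounded one goes next):
  1 to go: {1} 1  {5} 1
  2 to go: {1,5} 2  {2,5} 1  {4,5} 1
  3 to go: {1,2,5} 3  {1,4,5} 3  {2,4,5} 2  {3,4,5} 1
  4 to go: {1,2,4,5} 8  {1,3,4,5} 4  {2,3,4,5} 3
  if 0:k drops first: 15 orders
  if 1:j drops first: 3 orders
heap linearizations: 18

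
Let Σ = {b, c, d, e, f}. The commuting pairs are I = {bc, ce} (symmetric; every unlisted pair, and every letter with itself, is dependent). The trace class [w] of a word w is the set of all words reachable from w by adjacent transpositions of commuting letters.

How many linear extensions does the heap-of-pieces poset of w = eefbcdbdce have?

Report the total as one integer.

#0=e has no predecessor
#1=e depends on [0:e]
#2=f depends on [1:e]
#3=b depends on [2:f]
#4=c depends on [2:f]
#5=d depends on [3:b, 4:c]
#6=b depends on [5:d]
#7=d depends on [6:b]
#8=c depends on [7:d]
#9=e depends on [7:d]
sources: [0:e]
N(rest) = Σ N(rest − s) over sources s of rest; N(one piece) = 1:
  size 1 → [8]=1  [9]=1
  size 2 → [8,9]=2
  size 3 → [7,8,9]=2
  size 4 → [6,7,8,9]=2
  size 5 → [5,6,7,8,9]=2
  size 6 → [3,5,6,7,8,9]=2  [4,5,6,7,8,9]=2
  size 7 → [3,4,5,6,7,8,9]=4
  size 8 → [2,3,4,5,6,7,8,9]=4
  first=0(e) contributes 4

4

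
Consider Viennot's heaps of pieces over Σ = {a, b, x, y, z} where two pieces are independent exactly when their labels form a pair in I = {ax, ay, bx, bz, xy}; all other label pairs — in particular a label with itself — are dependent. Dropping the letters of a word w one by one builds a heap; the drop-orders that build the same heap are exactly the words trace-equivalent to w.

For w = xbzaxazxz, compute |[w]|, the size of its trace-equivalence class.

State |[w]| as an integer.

0(x) covers ∅
1(b) covers ∅
2(z) covers 0:x
3(a) covers 1:b, 2:z
4(x) covers 2:z
5(a) covers 3:a
6(z) covers 4:x, 5:a
7(x) covers 6:z
8(z) covers 7:x
floor of heap: 0:x, 1:b
completions by unplaced set U, small U first (add the entries for U minus each lowest piece of U):
  |U|=1: {8}:1
  |U|=2: {7,8}:1
  |U|=3: {6,7,8}:1
  |U|=4: {4,6,7,8}:1  {5,6,7,8}:1
  |U|=5: {3,5,6,7,8}:1  {4,5,6,7,8}:2
  |U|=6: {1,3,5,6,7,8}:1  {3,4,5,6,7,8}:3
  |U|=7: {1,3,4,5,6,7,8}:4  {2,3,4,5,6,7,8}:3
  start at 0(x): 7
  start at 1(b): 3
sum over floor = 10

10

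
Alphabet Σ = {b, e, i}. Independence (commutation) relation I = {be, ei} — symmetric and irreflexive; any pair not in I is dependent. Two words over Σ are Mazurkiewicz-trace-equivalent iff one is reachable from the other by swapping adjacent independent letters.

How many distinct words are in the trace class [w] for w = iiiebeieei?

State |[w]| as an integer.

0(i) covers ∅
1(i) covers 0:i
2(i) covers 1:i
3(e) covers ∅
4(b) covers 2:i
5(e) covers 3:e
6(i) covers 4:b
7(e) covers 5:e
8(e) covers 7:e
9(i) covers 6:i
floor of heap: 0:i, 3:e
completions by unplaced set U, small U first (add the entries for U minus each lowest piece of U):
  |U|=1: {8}:1  {9}:1
  |U|=2: {6,9}:1  {7,8}:1  {8,9}:2
  |U|=3: {4,6,9}:1  {5,7,8}:1  {6,8,9}:3  {7,8,9}:3
  |U|=4: {2,4,6,9}:1  {3,5,7,8}:1  {4,6,8,9}:4  {5,7,8,9}:4  {6,7,8,9}:6
  |U|=5: {1,2,4,6,9}:1  {2,4,6,8,9}:5  {3,5,7,8,9}:5  {4,6,7,8,9}:10  {5,6,7,8,9}:10
  |U|=6: {0,1,2,4,6,9}:1  {1,2,4,6,8,9}:6  {2,4,6,7,8,9}:15  {3,5,6,7,8,9}:15  {4,5,6,7,8,9}:20
  |U|=7: {0,1,2,4,6,8,9}:7  {1,2,4,6,7,8,9}:21  {2,4,5,6,7,8,9}:35  {3,4,5,6,7,8,9}:35
  |U|=8: {0,1,2,4,6,7,8,9}:28  {1,2,4,5,6,7,8,9}:56  {2,3,4,5,6,7,8,9}:70
  start at 0(i): 126
  start at 3(e): 84
sum over floor = 210

210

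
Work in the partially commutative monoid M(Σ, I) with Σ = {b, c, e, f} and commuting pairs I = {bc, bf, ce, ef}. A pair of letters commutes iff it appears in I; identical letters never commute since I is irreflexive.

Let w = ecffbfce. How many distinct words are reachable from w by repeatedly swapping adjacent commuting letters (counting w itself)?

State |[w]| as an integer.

56

#0=e has no predecessor
#1=c has no predecessor
#2=f depends on [1:c]
#3=f depends on [2:f]
#4=b depends on [0:e]
#5=f depends on [3:f]
#6=c depends on [5:f]
#7=e depends on [4:b]
sources: [0:e, 1:c]
N(rest) = Σ N(rest − s) over sources s of rest; N(one piece) = 1:
  size 1 → [6]=1  [7]=1
  size 2 → [4,7]=1  [5,6]=1  [6,7]=2
  size 3 → [0,4,7]=1  [3,5,6]=1  [4,6,7]=3  [5,6,7]=3
  size 4 → [0,4,6,7]=4  [2,3,5,6]=1  [3,5,6,7]=4  [4,5,6,7]=6
  size 5 → [0,4,5,6,7]=10  [1,2,3,5,6]=1  [2,3,5,6,7]=5  [3,4,5,6,7]=10
  size 6 → [0,3,4,5,6,7]=20  [1,2,3,5,6,7]=6  [2,3,4,5,6,7]=15
  first=0(e) contributes 21
  first=1(c) contributes 35
|[w]| = 56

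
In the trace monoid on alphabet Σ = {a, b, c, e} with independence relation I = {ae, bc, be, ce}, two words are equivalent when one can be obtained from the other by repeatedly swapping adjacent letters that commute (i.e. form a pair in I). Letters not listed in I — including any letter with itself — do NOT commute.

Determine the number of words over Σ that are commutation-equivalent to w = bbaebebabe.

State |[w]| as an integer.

120

piece 0:b — minimal
piece 1:b rests on {0:b}
piece 2:a rests on {1:b}
piece 3:e — minimal
piece 4:b rests on {2:a}
piece 5:e rests on {3:e}
piece 6:b rests on {4:b}
piece 7:a rests on {6:b}
piece 8:b rests on {7:a}
piece 9:e rests on {5:e}
minimal pieces: {0:b, 3:e}
ways to finish when only these pieces remain (= sum over removing one remaining piece with nothing left below it):
  1 left: {8}→1  {9}→1
  2 left: {5,9}→1  {7,8}→1  {8,9}→2
  3 left: {3,5,9}→1  {5,8,9}→3  {6,7,8}→1  {7,8,9}→3
  4 left: {3,5,8,9}→4  {4,6,7,8}→1  {5,7,8,9}→6  {6,7,8,9}→4
  5 left: {2,4,6,7,8}→1  {3,5,7,8,9}→10  {4,6,7,8,9}→5  {5,6,7,8,9}→10
  6 left: {1,2,4,6,7,8}→1  {2,4,6,7,8,9}→6  {3,5,6,7,8,9}→20  {4,5,6,7,8,9}→15
  7 left: {0,1,2,4,6,7,8}→1  {1,2,4,6,7,8,9}→7  {2,4,5,6,7,8,9}→21  {3,4,5,6,7,8,9}→35
  8 left: {0,1,2,4,6,7,8,9}→8  {1,2,4,5,6,7,8,9}→28  {2,3,4,5,6,7,8,9}→56
  placing 0:b first → 84 extensions
  placing 3:e first → 36 extensions
total linear extensions = 120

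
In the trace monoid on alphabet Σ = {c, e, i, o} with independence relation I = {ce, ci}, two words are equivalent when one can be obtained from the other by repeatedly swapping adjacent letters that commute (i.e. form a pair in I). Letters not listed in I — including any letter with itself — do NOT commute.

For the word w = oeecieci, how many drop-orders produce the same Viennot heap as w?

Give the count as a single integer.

21

drop 0:o onto floor
drop 1:e onto {0:o}
drop 2:e onto {1:e}
drop 3:c onto {0:o}
drop 4:i onto {2:e}
drop 5:e onto {4:i}
drop 6:c onto {3:c}
drop 7:i onto {5:e}
ground layer = {0:o}
drop-orders for the pieces not yet dropped (sum over which currently-grounded one goes next):
  1 to go: {6} 1  {7} 1
  2 to go: {3,6} 1  {5,7} 1  {6,7} 2
  3 to go: {3,6,7} 3  {4,5,7} 1  {5,6,7} 3
  4 to go: {2,4,5,7} 1  {3,5,6,7} 6  {4,5,6,7} 4
  5 to go: {1,2,4,5,7} 1  {2,4,5,6,7} 5  {3,4,5,6,7} 10
  6 to go: {1,2,4,5,6,7} 6  {2,3,4,5,6,7} 15
  if 0:o drops first: 21 orders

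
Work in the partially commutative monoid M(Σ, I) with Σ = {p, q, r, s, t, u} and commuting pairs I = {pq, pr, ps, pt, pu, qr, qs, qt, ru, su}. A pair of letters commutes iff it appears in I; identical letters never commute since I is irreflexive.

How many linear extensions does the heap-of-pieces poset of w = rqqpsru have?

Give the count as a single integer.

0(r) covers ∅
1(q) covers ∅
2(q) covers 1:q
3(p) covers ∅
4(s) covers 0:r
5(r) covers 4:s
6(u) covers 2:q
floor of heap: 0:r, 1:q, 3:p
completions by unplaced set U, small U first (add the entries for U minus each lowest piece of U):
  |U|=1: {3}:1  {5}:1  {6}:1
  |U|=2: {2,6}:1  {3,5}:2  {3,6}:2  {4,5}:1  {5,6}:2
  |U|=3: {0,4,5}:1  {1,2,6}:1  {2,3,6}:3  {2,5,6}:3  {3,4,5}:3  {3,5,6}:6  {4,5,6}:3
  |U|=4: {0,3,4,5}:4  {0,4,5,6}:4  {1,2,3,6}:4  {1,2,5,6}:4  {2,3,5,6}:12  {2,4,5,6}:6  {3,4,5,6}:12
  |U|=5: {0,2,4,5,6}:10  {0,3,4,5,6}:20  {1,2,3,5,6}:20  {1,2,4,5,6}:10  {2,3,4,5,6}:30
  start at 0(r): 60
  start at 1(q): 60
  start at 3(p): 20
sum over floor = 140

140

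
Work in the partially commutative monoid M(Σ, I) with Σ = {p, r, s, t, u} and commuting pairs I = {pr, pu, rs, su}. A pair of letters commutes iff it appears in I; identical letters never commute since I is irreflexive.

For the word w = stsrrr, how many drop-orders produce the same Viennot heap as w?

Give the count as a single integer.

piece 0:s — minimal
piece 1:t rests on {0:s}
piece 2:s rests on {1:t}
piece 3:r rests on {1:t}
piece 4:r rests on {3:r}
piece 5:r rests on {4:r}
minimal pieces: {0:s}
ways to finish when only these pieces remain (= sum over removing one remaining piece with nothing left below it):
  1 left: {2}→1  {5}→1
  2 left: {2,5}→2  {4,5}→1
  3 left: {2,4,5}→3  {3,4,5}→1
  4 left: {2,3,4,5}→4
  placing 0:s first → 4 extensions

4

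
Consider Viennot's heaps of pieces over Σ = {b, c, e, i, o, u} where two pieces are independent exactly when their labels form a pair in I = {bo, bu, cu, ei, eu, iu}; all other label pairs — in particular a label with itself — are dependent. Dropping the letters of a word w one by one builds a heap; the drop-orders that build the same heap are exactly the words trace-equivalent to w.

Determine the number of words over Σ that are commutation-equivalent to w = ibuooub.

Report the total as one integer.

25

piece 0:i — minimal
piece 1:b rests on {0:i}
piece 2:u — minimal
piece 3:o rests on {0:i, 2:u}
piece 4:o rests on {3:o}
piece 5:u rests on {4:o}
piece 6:b rests on {1:b}
minimal pieces: {0:i, 2:u}
ways to finish when only these pieces remain (= sum over removing one remaining piece with nothing left below it):
  1 left: {5}→1  {6}→1
  2 left: {1,6}→1  {4,5}→1  {5,6}→2
  3 left: {1,5,6}→3  {3,4,5}→1  {4,5,6}→3
  4 left: {1,4,5,6}→6  {2,3,4,5}→1  {3,4,5,6}→4
  5 left: {1,3,4,5,6}→10  {2,3,4,5,6}→5
  placing 0:i first → 15 extensions
  placing 2:u first → 10 extensions
total linear extensions = 25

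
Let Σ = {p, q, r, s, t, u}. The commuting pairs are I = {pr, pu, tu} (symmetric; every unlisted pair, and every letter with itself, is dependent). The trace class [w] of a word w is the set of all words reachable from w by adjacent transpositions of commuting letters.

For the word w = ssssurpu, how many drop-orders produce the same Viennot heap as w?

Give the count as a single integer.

#0=s has no predecessor
#1=s depends on [0:s]
#2=s depends on [1:s]
#3=s depends on [2:s]
#4=u depends on [3:s]
#5=r depends on [4:u]
#6=p depends on [3:s]
#7=u depends on [5:r]
sources: [0:s]
N(rest) = Σ N(rest − s) over sources s of rest; N(one piece) = 1:
  size 1 → [6]=1  [7]=1
  size 2 → [5,7]=1  [6,7]=2
  size 3 → [4,5,7]=1  [5,6,7]=3
  size 4 → [4,5,6,7]=4
  size 5 → [3,4,5,6,7]=4
  size 6 → [2,3,4,5,6,7]=4
  first=0(s) contributes 4

4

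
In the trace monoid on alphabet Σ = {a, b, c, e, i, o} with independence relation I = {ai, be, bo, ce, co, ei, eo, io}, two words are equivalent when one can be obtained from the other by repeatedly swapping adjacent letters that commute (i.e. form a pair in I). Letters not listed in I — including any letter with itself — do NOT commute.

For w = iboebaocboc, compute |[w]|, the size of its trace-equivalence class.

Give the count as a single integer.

200

drop 0:i onto floor
drop 1:b onto {0:i}
drop 2:o onto floor
drop 3:e onto floor
drop 4:b onto {1:b}
drop 5:a onto {2:o, 3:e, 4:b}
drop 6:o onto {5:a}
drop 7:c onto {5:a}
drop 8:b onto {7:c}
drop 9:o onto {6:o}
drop 10:c onto {8:b}
ground layer = {0:i, 2:o, 3:e}
drop-orders for the pieces not yet dropped (sum over which currently-grounded one goes next):
  1 to go: {9} 1  {10} 1
  2 to go: {6,9} 1  {8,10} 1  {9,10} 2
  3 to go: {6,9,10} 3  {7,8,10} 1  {8,9,10} 3
  4 to go: {6,8,9,10} 6  {7,8,9,10} 4
  5 to go: {6,7,8,9,10} 10
  6 to go: {5,6,7,8,9,10} 10
  7 to go: {2,5,6,7,8,9,10} 10  {3,5,6,7,8,9,10} 10  {4,5,6,7,8,9,10} 10
  8 to go: {1,4,5,6,7,8,9,10} 10  {2,3,5,6,7,8,9,10} 20  {2,4,5,6,7,8,9,10} 20  {3,4,5,6,7,8,9,10} 20
  9 to go: {0,1,4,5,6,7,8,9,10} 10  {1,2,4,5,6,7,8,9,10} 30  {1,3,4,5,6,7,8,9,10} 30  {2,3,4,5,6,7,8,9,10} 60
  if 0:i drops first: 120 orders
  if 2:o drops first: 40 orders
  if 3:e drops first: 40 orders
heap linearizations: 200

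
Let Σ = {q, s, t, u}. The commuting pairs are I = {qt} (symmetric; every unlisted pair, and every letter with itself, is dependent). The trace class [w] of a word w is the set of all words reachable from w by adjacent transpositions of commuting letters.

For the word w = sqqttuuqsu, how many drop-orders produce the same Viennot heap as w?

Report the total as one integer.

6

#0=s has no predecessor
#1=q depends on [0:s]
#2=q depends on [1:q]
#3=t depends on [0:s]
#4=t depends on [3:t]
#5=u depends on [2:q, 4:t]
#6=u depends on [5:u]
#7=q depends on [6:u]
#8=s depends on [7:q]
#9=u depends on [8:s]
sources: [0:s]
N(rest) = Σ N(rest − s) over sources s of rest; N(one piece) = 1:
  size 1 → [9]=1
  size 2 → [8,9]=1
  size 3 → [7,8,9]=1
  size 4 → [6,7,8,9]=1
  size 5 → [5,6,7,8,9]=1
  size 6 → [2,5,6,7,8,9]=1  [4,5,6,7,8,9]=1
  size 7 → [1,2,5,6,7,8,9]=1  [2,4,5,6,7,8,9]=2  [3,4,5,6,7,8,9]=1
  size 8 → [1,2,4,5,6,7,8,9]=3  [2,3,4,5,6,7,8,9]=3
  first=0(s) contributes 6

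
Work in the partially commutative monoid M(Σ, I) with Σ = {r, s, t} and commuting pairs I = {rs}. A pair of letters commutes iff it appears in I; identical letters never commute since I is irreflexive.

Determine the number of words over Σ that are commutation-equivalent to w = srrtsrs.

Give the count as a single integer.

piece 0:s — minimal
piece 1:r — minimal
piece 2:r rests on {1:r}
piece 3:t rests on {0:s, 2:r}
piece 4:s rests on {3:t}
piece 5:r rests on {3:t}
piece 6:s rests on {4:s}
minimal pieces: {0:s, 1:r}
ways to finish when only these pieces remain (= sum over removing one remaining piece with nothing left below it):
  1 left: {5}→1  {6}→1
  2 left: {4,6}→1  {5,6}→2
  3 left: {4,5,6}→3
  4 left: {3,4,5,6}→3
  5 left: {0,3,4,5,6}→3  {2,3,4,5,6}→3
  placing 0:s first → 3 extensions
  placing 1:r first → 6 extensions
total linear extensions = 9

9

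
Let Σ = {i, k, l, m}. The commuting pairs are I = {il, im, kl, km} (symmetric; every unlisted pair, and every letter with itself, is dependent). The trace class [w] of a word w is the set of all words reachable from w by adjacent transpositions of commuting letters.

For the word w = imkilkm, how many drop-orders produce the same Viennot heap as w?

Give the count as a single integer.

35

0(i) covers ∅
1(m) covers ∅
2(k) covers 0:i
3(i) covers 2:k
4(l) covers 1:m
5(k) covers 3:i
6(m) covers 4:l
floor of heap: 0:i, 1:m
completions by unplaced set U, small U first (add the entries for U minus each lowest piece of U):
  |U|=1: {5}:1  {6}:1
  |U|=2: {3,5}:1  {4,6}:1  {5,6}:2
  |U|=3: {1,4,6}:1  {2,3,5}:1  {3,5,6}:3  {4,5,6}:3
  |U|=4: {0,2,3,5}:1  {1,4,5,6}:4  {2,3,5,6}:4  {3,4,5,6}:6
  |U|=5: {0,2,3,5,6}:5  {1,3,4,5,6}:10  {2,3,4,5,6}:10
  start at 0(i): 20
  start at 1(m): 15
sum over floor = 35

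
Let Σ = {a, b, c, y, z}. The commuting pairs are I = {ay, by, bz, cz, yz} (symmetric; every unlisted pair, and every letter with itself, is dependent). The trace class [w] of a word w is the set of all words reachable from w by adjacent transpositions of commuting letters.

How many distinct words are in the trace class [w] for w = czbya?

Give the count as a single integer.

drop 0:c onto floor
drop 1:z onto floor
drop 2:b onto {0:c}
drop 3:y onto {0:c}
drop 4:a onto {1:z, 2:b}
ground layer = {0:c, 1:z}
drop-orders for the pieces not yet dropped (sum over which currently-grounded one goes next):
  1 to go: {3} 1  {4} 1
  2 to go: {1,4} 1  {2,4} 1  {3,4} 2
  3 to go: {1,2,4} 2  {1,3,4} 3  {2,3,4} 3
  if 0:c drops first: 8 orders
  if 1:z drops first: 3 orders
heap linearizations: 11

11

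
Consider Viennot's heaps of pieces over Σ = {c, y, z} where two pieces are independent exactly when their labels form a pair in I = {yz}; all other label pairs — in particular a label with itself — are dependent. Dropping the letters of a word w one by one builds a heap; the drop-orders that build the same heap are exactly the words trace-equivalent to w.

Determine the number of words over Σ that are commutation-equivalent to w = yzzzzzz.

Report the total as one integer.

drop 0:y onto floor
drop 1:z onto floor
drop 2:z onto {1:z}
drop 3:z onto {2:z}
drop 4:z onto {3:z}
drop 5:z onto {4:z}
drop 6:z onto {5:z}
ground layer = {0:y, 1:z}
drop-orders for the pieces not yet dropped (sum over which currently-grounded one goes next):
  1 to go: {0} 1  {6} 1
  2 to go: {0,6} 2  {5,6} 1
  3 to go: {0,5,6} 3  {4,5,6} 1
  4 to go: {0,4,5,6} 4  {3,4,5,6} 1
  5 to go: {0,3,4,5,6} 5  {2,3,4,5,6} 1
  if 0:y drops first: 1 orders
  if 1:z drops first: 6 orders
heap linearizations: 7

7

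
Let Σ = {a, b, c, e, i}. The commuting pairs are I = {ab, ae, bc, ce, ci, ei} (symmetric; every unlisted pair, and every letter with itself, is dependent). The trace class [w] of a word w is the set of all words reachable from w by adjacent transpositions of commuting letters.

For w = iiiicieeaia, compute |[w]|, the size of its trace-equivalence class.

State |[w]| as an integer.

#0=i has no predecessor
#1=i depends on [0:i]
#2=i depends on [1:i]
#3=i depends on [2:i]
#4=c has no predecessor
#5=i depends on [3:i]
#6=e has no predecessor
#7=e depends on [6:e]
#8=a depends on [4:c, 5:i]
#9=i depends on [8:a]
#10=a depends on [9:i]
sources: [0:i, 4:c, 6:e]
N(rest) = Σ N(rest − s) over sources s of rest; N(one piece) = 1:
  size 1 → [7]=1  [10]=1
  size 2 → [6,7]=1  [7,10]=2  [9,10]=1
  size 3 → [6,7,10]=3  [7,9,10]=3  [8,9,10]=1
  size 4 → [4,8,9,10]=1  [5,8,9,10]=1  [6,7,9,10]=6  [7,8,9,10]=4
  size 5 → [3,5,8,9,10]=1  [4,5,8,9,10]=2  [4,7,8,9,10]=5  [5,7,8,9,10]=5  [6,7,8,9,10]=10
  size 6 → [2,3,5,8,9,10]=1  [3,4,5,8,9,10]=3  [3,5,7,8,9,10]=6  [4,5,7,8,9,10]=12  [4,6,7,8,9,10]=15  [5,6,7,8,9,10]=15
  size 7 → [1,2,3,5,8,9,10]=1  [2,3,4,5,8,9,10]=4  [2,3,5,7,8,9,10]=7  [3,4,5,7,8,9,10]=21  [3,5,6,7,8,9,10]=21  [4,5,6,7,8,9,10]=42
  size 8 → [0,1,2,3,5,8,9,10]=1  [1,2,3,4,5,8,9,10]=5  [1,2,3,5,7,8,9,10]=8  [2,3,4,5,7,8,9,10]=32  [2,3,5,6,7,8,9,10]=28  [3,4,5,6,7,8,9,10]=84
  size 9 → [0,1,2,3,4,5,8,9,10]=6  [0,1,2,3,5,7,8,9,10]=9  [1,2,3,4,5,7,8,9,10]=45  [1,2,3,5,6,7,8,9,10]=36  [2,3,4,5,6,7,8,9,10]=144
  first=0(i) contributes 225
  first=4(c) contributes 45
  first=6(e) contributes 60
|[w]| = 330

330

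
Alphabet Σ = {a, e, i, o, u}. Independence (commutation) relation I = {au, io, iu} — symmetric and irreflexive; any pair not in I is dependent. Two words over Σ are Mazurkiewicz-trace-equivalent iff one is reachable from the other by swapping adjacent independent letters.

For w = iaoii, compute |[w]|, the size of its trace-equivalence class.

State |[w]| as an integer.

3

0(i) covers ∅
1(a) covers 0:i
2(o) covers 1:a
3(i) covers 1:a
4(i) covers 3:i
floor of heap: 0:i
completions by unplaced set U, small U first (add the entries for U minus each lowest piece of U):
  |U|=1: {2}:1  {4}:1
  |U|=2: {2,4}:2  {3,4}:1
  |U|=3: {2,3,4}:3
  start at 0(i): 3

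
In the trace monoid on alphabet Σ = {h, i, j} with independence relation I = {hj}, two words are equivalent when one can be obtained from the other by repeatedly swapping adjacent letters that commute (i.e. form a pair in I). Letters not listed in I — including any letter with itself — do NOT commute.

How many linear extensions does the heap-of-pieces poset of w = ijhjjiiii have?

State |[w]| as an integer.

4

drop 0:i onto floor
drop 1:j onto {0:i}
drop 2:h onto {0:i}
drop 3:j onto {1:j}
drop 4:j onto {3:j}
drop 5:i onto {2:h, 4:j}
drop 6:i onto {5:i}
drop 7:i onto {6:i}
drop 8:i onto {7:i}
ground layer = {0:i}
drop-orders for the pieces not yet dropped (sum over which currently-grounded one goes next):
  1 to go: {8} 1
  2 to go: {7,8} 1
  3 to go: {6,7,8} 1
  4 to go: {5,6,7,8} 1
  5 to go: {2,5,6,7,8} 1  {4,5,6,7,8} 1
  6 to go: {2,4,5,6,7,8} 2  {3,4,5,6,7,8} 1
  7 to go: {1,3,4,5,6,7,8} 1  {2,3,4,5,6,7,8} 3
  if 0:i drops first: 4 orders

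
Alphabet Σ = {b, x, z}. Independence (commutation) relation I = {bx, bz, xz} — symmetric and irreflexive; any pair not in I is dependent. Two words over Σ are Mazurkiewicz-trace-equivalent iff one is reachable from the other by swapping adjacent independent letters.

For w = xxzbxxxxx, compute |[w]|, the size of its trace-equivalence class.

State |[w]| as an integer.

72

0(x) covers ∅
1(x) covers 0:x
2(z) covers ∅
3(b) covers ∅
4(x) covers 1:x
5(x) covers 4:x
6(x) covers 5:x
7(x) covers 6:x
8(x) covers 7:x
floor of heap: 0:x, 2:z, 3:b
completions by unplaced set U, small U first (add the entries for U minus each lowest piece of U):
  |U|=1: {2}:1  {3}:1  {8}:1
  |U|=2: {2,3}:2  {2,8}:2  {3,8}:2  {7,8}:1
  |U|=3: {2,3,8}:6  {2,7,8}:3  {3,7,8}:3  {6,7,8}:1
  |U|=4: {2,3,7,8}:12  {2,6,7,8}:4  {3,6,7,8}:4  {5,6,7,8}:1
  |U|=5: {2,3,6,7,8}:20  {2,5,6,7,8}:5  {3,5,6,7,8}:5  {4,5,6,7,8}:1
  |U|=6: {1,4,5,6,7,8}:1  {2,3,5,6,7,8}:30  {2,4,5,6,7,8}:6  {3,4,5,6,7,8}:6
  |U|=7: {0,1,4,5,6,7,8}:1  {1,2,4,5,6,7,8}:7  {1,3,4,5,6,7,8}:7  {2,3,4,5,6,7,8}:42
  start at 0(x): 56
  start at 2(z): 8
  start at 3(b): 8
sum over floor = 72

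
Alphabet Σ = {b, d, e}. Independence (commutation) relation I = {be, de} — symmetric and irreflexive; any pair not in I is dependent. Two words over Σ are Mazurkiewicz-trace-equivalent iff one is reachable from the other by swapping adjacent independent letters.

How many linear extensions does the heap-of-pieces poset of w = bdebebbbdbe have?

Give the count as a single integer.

#0=b has no predecessor
#1=d depends on [0:b]
#2=e has no predecessor
#3=b depends on [1:d]
#4=e depends on [2:e]
#5=b depends on [3:b]
#6=b depends on [5:b]
#7=b depends on [6:b]
#8=d depends on [7:b]
#9=b depends on [8:d]
#10=e depends on [4:e]
sources: [0:b, 2:e]
N(rest) = Σ N(rest − s) over sources s of rest; N(one piece) = 1:
  size 1 → [9]=1  [10]=1
  size 2 → [4,10]=1  [8,9]=1  [9,10]=2
  size 3 → [2,4,10]=1  [4,9,10]=3  [7,8,9]=1  [8,9,10]=3
  size 4 → [2,4,9,10]=4  [4,8,9,10]=6  [6,7,8,9]=1  [7,8,9,10]=4
  size 5 → [2,4,8,9,10]=10  [4,7,8,9,10]=10  [5,6,7,8,9]=1  [6,7,8,9,10]=5
  size 6 → [2,4,7,8,9,10]=20  [3,5,6,7,8,9]=1  [4,6,7,8,9,10]=15  [5,6,7,8,9,10]=6
  size 7 → [1,3,5,6,7,8,9]=1  [2,4,6,7,8,9,10]=35  [3,5,6,7,8,9,10]=7  [4,5,6,7,8,9,10]=21
  size 8 → [0,1,3,5,6,7,8,9]=1  [1,3,5,6,7,8,9,10]=8  [2,4,5,6,7,8,9,10]=56  [3,4,5,6,7,8,9,10]=28
  size 9 → [0,1,3,5,6,7,8,9,10]=9  [1,3,4,5,6,7,8,9,10]=36  [2,3,4,5,6,7,8,9,10]=84
  first=0(b) contributes 120
  first=2(e) contributes 45
|[w]| = 165

165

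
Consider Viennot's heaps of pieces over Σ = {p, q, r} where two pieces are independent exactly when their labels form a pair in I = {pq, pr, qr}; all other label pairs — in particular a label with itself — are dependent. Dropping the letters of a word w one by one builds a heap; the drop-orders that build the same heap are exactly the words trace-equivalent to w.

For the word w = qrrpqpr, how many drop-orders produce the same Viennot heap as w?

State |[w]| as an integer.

piece 0:q — minimal
piece 1:r — minimal
piece 2:r rests on {1:r}
piece 3:p — minimal
piece 4:q rests on {0:q}
piece 5:p rests on {3:p}
piece 6:r rests on {2:r}
minimal pieces: {0:q, 1:r, 3:p}
ways to finish when only these pieces remain (= sum over removing one remaining piece with nothing left below it):
  1 left: {4}→1  {5}→1  {6}→1
  2 left: {0,4}→1  {2,6}→1  {3,5}→1  {4,5}→2  {4,6}→2  {5,6}→2
  3 left: {0,4,5}→3  {0,4,6}→3  {1,2,6}→1  {2,4,6}→3  {2,5,6}→3  {3,4,5}→3  {3,5,6}→3  {4,5,6}→6
  4 left: {0,2,4,6}→6  {0,3,4,5}→6  {0,4,5,6}→12  {1,2,4,6}→4  {1,2,5,6}→4  {2,3,5,6}→6  {2,4,5,6}→12  {3,4,5,6}→12
  5 left: {0,1,2,4,6}→10  {0,2,4,5,6}→30  {0,3,4,5,6}→30  {1,2,3,5,6}→10  {1,2,4,5,6}→20  {2,3,4,5,6}→30
  placing 0:q first → 60 extensions
  placing 1:r first → 90 extensions
  placing 3:p first → 60 extensions
total linear extensions = 210

210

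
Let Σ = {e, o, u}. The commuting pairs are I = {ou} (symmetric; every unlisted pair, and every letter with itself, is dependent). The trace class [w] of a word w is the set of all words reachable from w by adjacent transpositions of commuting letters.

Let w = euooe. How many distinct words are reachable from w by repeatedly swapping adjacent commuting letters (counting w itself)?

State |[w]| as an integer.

3

0(e) covers ∅
1(u) covers 0:e
2(o) covers 0:e
3(o) covers 2:o
4(e) covers 1:u, 3:o
floor of heap: 0:e
completions by unplaced set U, small U first (add the entries for U minus each lowest piece of U):
  |U|=1: {4}:1
  |U|=2: {1,4}:1  {3,4}:1
  |U|=3: {1,3,4}:2  {2,3,4}:1
  start at 0(e): 3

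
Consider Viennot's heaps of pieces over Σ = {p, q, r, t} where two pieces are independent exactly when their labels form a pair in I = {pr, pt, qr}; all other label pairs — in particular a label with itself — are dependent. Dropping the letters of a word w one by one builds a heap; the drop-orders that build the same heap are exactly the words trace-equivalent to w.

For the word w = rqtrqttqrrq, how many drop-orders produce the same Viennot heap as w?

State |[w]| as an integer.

24

piece 0:r — minimal
piece 1:q — minimal
piece 2:t rests on {0:r, 1:q}
piece 3:r rests on {2:t}
piece 4:q rests on {2:t}
piece 5:t rests on {3:r, 4:q}
piece 6:t rests on {5:t}
piece 7:q rests on {6:t}
piece 8:r rests on {6:t}
piece 9:r rests on {8:r}
piece 10:q rests on {7:q}
minimal pieces: {0:r, 1:q}
ways to finish when only these pieces remain (= sum over removing one remaining piece with nothing left below it):
  1 left: {9}→1  {10}→1
  2 left: {7,10}→1  {8,9}→1  {9,10}→2
  3 left: {7,9,10}→3  {8,9,10}→3
  4 left: {7,8,9,10}→6
  5 left: {6,7,8,9,10}→6
  6 left: {5,6,7,8,9,10}→6
  7 left: {3,5,6,7,8,9,10}→6  {4,5,6,7,8,9,10}→6
  8 left: {3,4,5,6,7,8,9,10}→12
  9 left: {2,3,4,5,6,7,8,9,10}→12
  placing 0:r first → 12 extensions
  placing 1:q first → 12 extensions
total linear extensions = 24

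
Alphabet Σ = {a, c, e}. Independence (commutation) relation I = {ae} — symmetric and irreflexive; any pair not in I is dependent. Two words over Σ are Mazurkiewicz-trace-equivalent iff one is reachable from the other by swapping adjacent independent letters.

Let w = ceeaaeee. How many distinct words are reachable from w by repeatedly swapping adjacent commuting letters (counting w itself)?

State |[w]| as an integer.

drop 0:c onto floor
drop 1:e onto {0:c}
drop 2:e onto {1:e}
drop 3:a onto {0:c}
drop 4:a onto {3:a}
drop 5:e onto {2:e}
drop 6:e onto {5:e}
drop 7:e onto {6:e}
ground layer = {0:c}
drop-orders for the pieces not yet dropped (sum over which currently-grounded one goes next):
  1 to go: {4} 1  {7} 1
  2 to go: {3,4} 1  {4,7} 2  {6,7} 1
  3 to go: {3,4,7} 3  {4,6,7} 3  {5,6,7} 1
  4 to go: {2,5,6,7} 1  {3,4,6,7} 6  {4,5,6,7} 4
  5 to go: {1,2,5,6,7} 1  {2,4,5,6,7} 5  {3,4,5,6,7} 10
  6 to go: {1,2,4,5,6,7} 6  {2,3,4,5,6,7} 15
  if 0:c drops first: 21 orders

21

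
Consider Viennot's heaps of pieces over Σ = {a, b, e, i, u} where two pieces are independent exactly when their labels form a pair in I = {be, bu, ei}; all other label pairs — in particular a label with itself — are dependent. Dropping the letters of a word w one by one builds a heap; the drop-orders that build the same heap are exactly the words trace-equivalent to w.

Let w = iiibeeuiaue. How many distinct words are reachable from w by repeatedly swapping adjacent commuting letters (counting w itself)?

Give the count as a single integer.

25

#0=i has no predecessor
#1=i depends on [0:i]
#2=i depends on [1:i]
#3=b depends on [2:i]
#4=e has no predecessor
#5=e depends on [4:e]
#6=u depends on [2:i, 5:e]
#7=i depends on [3:b, 6:u]
#8=a depends on [7:i]
#9=u depends on [8:a]
#10=e depends on [9:u]
sources: [0:i, 4:e]
N(rest) = Σ N(rest − s) over sources s of rest; N(one piece) = 1:
  size 1 → [10]=1
  size 2 → [9,10]=1
  size 3 → [8,9,10]=1
  size 4 → [7,8,9,10]=1
  size 5 → [3,7,8,9,10]=1  [6,7,8,9,10]=1
  size 6 → [3,6,7,8,9,10]=2  [5,6,7,8,9,10]=1
  size 7 → [2,3,6,7,8,9,10]=2  [3,5,6,7,8,9,10]=3  [4,5,6,7,8,9,10]=1
  size 8 → [1,2,3,6,7,8,9,10]=2  [2,3,5,6,7,8,9,10]=5  [3,4,5,6,7,8,9,10]=4
  size 9 → [0,1,2,3,6,7,8,9,10]=2  [1,2,3,5,6,7,8,9,10]=7  [2,3,4,5,6,7,8,9,10]=9
  first=0(i) contributes 16
  first=4(e) contributes 9
|[w]| = 25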